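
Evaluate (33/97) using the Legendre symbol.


p = 97 is prime, so compute (33/97) with the reciprocity algorithm (Jacobi-symbol steps: pull out 2s via (2/n), flip via reciprocity, reduce):
  reciprocity: (33/97) -> +(97/33)
  reduce: (31/33)
  reciprocity: (31/33) -> +(33/31)
  reduce: (2/31)
  pull out 2: (2/31) = +1  (since 31 mod 8 = 7)
  (1/31) = 1
Product of signs = 1
(33/97) = 1

1


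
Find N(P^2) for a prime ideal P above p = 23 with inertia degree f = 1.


N(P^a) = p^(a*f)
= 23^(2*1)
= 23^2
= 529

529


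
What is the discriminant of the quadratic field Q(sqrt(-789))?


For K = Q(sqrt(d)) with d squarefree: disc(K) = d if d = 1 mod 4, and disc(K) = 4d if d = 2 or 3 mod 4.
Here d = -789, and d mod 4 = 3.
d = 3 mod 4, not 1 (O_K = Z[sqrt(d)]), so disc(K) = 4d = 4 * (-789) = -3156

-3156


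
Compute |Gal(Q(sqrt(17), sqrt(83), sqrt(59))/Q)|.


The 3 square roots of distinct primes are multiplicatively independent over Q,
so [K:Q] = 2^3 and Gal(K/Q) is isomorphic to (Z/2Z)^3.
|Gal| = 2^3 = 8

8


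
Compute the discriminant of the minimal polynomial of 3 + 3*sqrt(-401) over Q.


The element 3 + 3*sqrt(-401) has minimal polynomial:
x^2 - 6*x + 3618
Discriminant = (-6)^2 - 4*(3618)
= 36 - 14472
= -14436

-14436


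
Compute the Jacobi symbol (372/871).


Compute (372/871) via quadratic reciprocity:
  pull out 2: (2/871) = +1  (since 871 mod 8 = 7)
  pull out 2: (2/871) = +1  (since 871 mod 8 = 7)
  reciprocity: (93/871) -> +(871/93)
  reduce: (34/93)
  pull out 2: (2/93) = -1  (since 93 mod 8 = 5)
  reciprocity: (17/93) -> +(93/17)
  reduce: (8/17)
  pull out 2: (2/17) = +1  (since 17 mod 8 = 1)
  pull out 2: (2/17) = +1  (since 17 mod 8 = 1)
  pull out 2: (2/17) = +1  (since 17 mod 8 = 1)
  (1/17) = 1
Product of signs = -1

-1


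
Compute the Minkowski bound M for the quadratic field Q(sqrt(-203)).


d = -203, d mod 4 = 1, so disc(K) = d = -203; |disc(K)| = 203
Imaginary quadratic field, so n = 2, s = r2 = 1, r1 = 0
M = (n!/n^n) * (4/pi)^s * sqrt(|disc(K)|) = (2!/2^2) * (4/pi)^1 * sqrt(203)
= 0.5 * 1.273240 * 14.247807
= 9.0704

9.0704


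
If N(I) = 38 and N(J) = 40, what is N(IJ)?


N(IJ) = N(I) * N(J)
= 38 * 40
= 1520

1520


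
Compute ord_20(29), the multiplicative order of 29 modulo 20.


We want ord_20(29), the smallest k >= 1 with 29^k = 1 mod 20.
n = 20 = 2^2 * 5, phi(20) = 8; the order divides phi(n).
Divisors of 8: 1, 2, 4, 8
Repeated squaring mod 20: 29^1 = 9, 29^2 = 1, 29^4 = 1, 29^8 = 1
Test divisors in increasing order:
  k=1: 29^1 = 9 mod 20
  k=2: 29^2 = 1 mod 20  <- first divisor giving 1
Order = 2

2


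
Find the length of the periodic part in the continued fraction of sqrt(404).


Run the CF algorithm for sqrt(404).
a_0 = floor(sqrt(404)) = 20; set m_0=0, q_0=1.
Recurrence: m' = q*a - m,  q' = (d - m'^2)/q,  a' = floor((a_0 + m')/q').
  step 1: m=20, q=4, a=10
  step 2: m=20, q=1, a=40
a_2 = 2*a_0 = 40, so the period closes here.
sqrt(404) = [20; 10, 40]
Period length = 2

2


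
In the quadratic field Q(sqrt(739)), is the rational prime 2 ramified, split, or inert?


K = Q(sqrt(739)). Since d mod 4 = 3, disc(K) = 2956.
Check p | disc: 2956 mod 2 = 0.
p divides disc, so p ramifies: (p) = P^2 with e=2, f=1, g=1.
Therefore p is ramified.

ramified


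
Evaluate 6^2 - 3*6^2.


x^2 - d*y^2
= 6^2 - 3*6^2
= 36 - 108
= -72

-72


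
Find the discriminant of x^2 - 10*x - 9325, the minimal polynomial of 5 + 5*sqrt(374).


The element 5 + 5*sqrt(374) has minimal polynomial:
x^2 - 10*x - 9325
Discriminant = (-10)^2 - 4*(-9325)
= 100 + 37300
= 37400

37400


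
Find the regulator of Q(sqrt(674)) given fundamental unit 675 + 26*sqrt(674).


epsilon = 675 + 26*sqrt(674)
= 1349.9993
R = ln(1349.9993)
= 7.2079

7.2079


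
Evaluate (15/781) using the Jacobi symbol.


Compute (15/781) via quadratic reciprocity:
  reciprocity: (15/781) -> +(781/15)
  reduce: (1/15)
  (1/15) = 1
Product of signs = 1

1


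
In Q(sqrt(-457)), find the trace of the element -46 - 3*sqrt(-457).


Tr(a + b*sqrt(d)) = (a + b*sqrt(d)) + (a - b*sqrt(d)) = 2a
= 2 * (-46)
= -92

-92


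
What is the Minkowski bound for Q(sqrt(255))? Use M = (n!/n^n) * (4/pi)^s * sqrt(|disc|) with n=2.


d = 255, d mod 4 = 3, so disc(K) = 4d = 1020; |disc(K)| = 1020
Real quadratic field, so n = 2, s = r2 = 0, r1 = 2
M = (n!/n^n) * (4/pi)^s * sqrt(|disc(K)|) = (2!/2^2) * (4/pi)^0 * sqrt(1020)
= 0.5 * 1.000000 * 31.937439
= 15.9687

15.9687


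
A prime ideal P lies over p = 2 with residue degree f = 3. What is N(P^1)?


N(P^a) = p^(a*f)
= 2^(1*3)
= 2^3
= 8

8


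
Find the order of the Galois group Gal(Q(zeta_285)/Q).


|Gal(Q(zeta_285)/Q)| = phi(285)
= 144

144


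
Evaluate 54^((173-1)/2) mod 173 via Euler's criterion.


p = 173 is prime and the exponent is (p-1)/2 = 86, so by Euler's criterion 54^86 = (54/173) = +1 or -1 mod 173.
Compute by square-and-multiply:
  86 = 64 + 16 + 4 + 2 (binary 1010110)
  Repeated squaring mod 173: 54^1 = 54, 54^2 = 148, 54^4 = 106, 54^8 = 164, 54^16 = 81, 54^32 = 160, 54^64 = 169
  54^86 = 54^64 * 54^16 * 54^4 * 54^2 = 169 * 81 * 106 * 148 mod 173
    169 * 81 = 13689 = 22 mod 173
    22 * 106 = 2332 = 83 mod 173
    83 * 148 = 12284 = 1 mod 173
  54^86 = 1 mod 173
Result 1: 54 is a quadratic residue mod 173.
54^86 mod 173 = 1

1


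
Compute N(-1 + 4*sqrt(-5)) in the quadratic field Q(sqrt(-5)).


N(a + b*sqrt(d)) = a^2 - d*b^2
= (-1)^2 - (-5)*(4)^2
= 1 + 80
= 81

81


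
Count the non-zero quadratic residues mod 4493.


For prime p, the number of non-zero quadratic residues is (p-1)/2.
= (4493-1)/2
= 2246

2246


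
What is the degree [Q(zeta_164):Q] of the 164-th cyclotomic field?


The degree equals Euler's totient phi(164).
164 = 2^2 * 41
phi(164) = 80

80


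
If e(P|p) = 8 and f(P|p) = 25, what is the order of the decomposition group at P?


|D_P| = e * f
= 8 * 25
= 200

200


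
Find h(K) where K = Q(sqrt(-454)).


K = Q(sqrt(-454)). d mod 4 = 2, so D = disc(K) = 4d = -1816
h(K) equals the number of primitive reduced positive-definite forms (a, b, c) = a*x^2 + b*x*y + c*y^2 with b^2 - 4ac = D,
where reduced means |b| <= a <= c, with b >= 0 whenever |b| = a or a = c, and primitive means gcd(a, b, c) = 1.
Reduced forces 3a^2 <= |D| = 1816, so 1 <= a <= 24; b must have the parity of D, and c = (b^2 - D)/(4a) must be an integer >= a.
Enumerate a = 1..24, b in [-a, a]:
  a=1: (1, 0, 454)  [1]
  a=2: (2, 0, 227)  [1]
  a=3..4: none
  a=5: (5, -2, 91), (5, 2, 91)  [2]
  a=6: none
  a=7: (7, -2, 65), (7, 2, 65)  [2]
  a=8..9: none
  a=10: (10, -8, 47), (10, 8, 47)  [2]
  a=11..12: none
  a=13: (13, -2, 35), (13, 2, 35)  [2]
  a=14: (14, -12, 35), (14, 12, 35)  [2]
  a=15..22: none
  a=23: (23, -22, 25), (23, 22, 25)  [2]
  a=24: none
Total reduced forms: 1 + 1 + 2 + 2 + 2 + 2 + 2 + 2 = 14
h = 14

14


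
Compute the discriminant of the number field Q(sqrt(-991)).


For K = Q(sqrt(d)) with d squarefree: disc(K) = d if d = 1 mod 4, and disc(K) = 4d if d = 2 or 3 mod 4.
Here d = -991, and d mod 4 = 1.
d = 1 mod 4 (O_K = Z[(1+sqrt(d))/2]), so disc(K) = d = -991

-991


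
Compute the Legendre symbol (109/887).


p = 887 is prime, so compute (109/887) with the reciprocity algorithm (Jacobi-symbol steps: pull out 2s via (2/n), flip via reciprocity, reduce):
  reciprocity: (109/887) -> +(887/109)
  reduce: (15/109)
  reciprocity: (15/109) -> +(109/15)
  reduce: (4/15)
  pull out 2: (2/15) = +1  (since 15 mod 8 = 7)
  pull out 2: (2/15) = +1  (since 15 mod 8 = 7)
  (1/15) = 1
Product of signs = 1
(109/887) = 1

1


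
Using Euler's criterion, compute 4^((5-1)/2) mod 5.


p = 5 is prime and the exponent is (p-1)/2 = 2, so by Euler's criterion 4^2 = (4/5) = +1 or -1 mod 5.
Compute by square-and-multiply:
  2 = 2 (binary 10)
  Repeated squaring mod 5: 4^1 = 4, 4^2 = 1
  4^2 = 1 mod 5
Result 1: 4 is a quadratic residue mod 5.
4^2 mod 5 = 1

1


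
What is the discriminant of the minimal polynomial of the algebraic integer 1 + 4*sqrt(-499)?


The element 1 + 4*sqrt(-499) has minimal polynomial:
x^2 - 2*x + 7985
Discriminant = (-2)^2 - 4*(7985)
= 4 - 31940
= -31936

-31936


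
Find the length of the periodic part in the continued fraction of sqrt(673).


Run the CF algorithm for sqrt(673).
a_0 = floor(sqrt(673)) = 25; set m_0=0, q_0=1.
Recurrence: m' = q*a - m,  q' = (d - m'^2)/q,  a' = floor((a_0 + m')/q').
  step 1: m=25, q=48, a=1
  step 2: m=23, q=3, a=16
  step 3: m=25, q=16, a=3
  step 4: m=23, q=9, a=5
  step 5: m=22, q=21, a=2
  step 6: m=20, q=13, a=3
  step 7: m=19, q=24, a=1
  step 8: m=5, q=27, a=1
  step 9: m=22, q=7, a=6
  step 10: m=20, q=39, a=1
  step 11: m=19, q=8, a=5
  step 12: m=21, q=29, a=1
  step 13: m=8, q=21, a=1
  step 14: m=13, q=24, a=1
  step 15: m=11, q=23, a=1
  step 16: m=12, q=23, a=1
  step 17: m=11, q=24, a=1
  step 18: m=13, q=21, a=1
  step 19: m=8, q=29, a=1
  step 20: m=21, q=8, a=5
  step 21: m=19, q=39, a=1
  step 22: m=20, q=7, a=6
  step 23: m=22, q=27, a=1
  step 24: m=5, q=24, a=1
  step 25: m=19, q=13, a=3
  step 26: m=20, q=21, a=2
  step 27: m=22, q=9, a=5
  step 28: m=23, q=16, a=3
  step 29: m=25, q=3, a=16
  step 30: m=23, q=48, a=1
  step 31: m=25, q=1, a=50
a_31 = 2*a_0 = 50, so the period closes here.
sqrt(673) = [25; 1, 16, 3, 5, 2, 3, 1, 1, 6, 1, 5, 1, 1, 1, 1, 1, 1, 1, 1, 5, 1, 6, 1, 1, 3, 2, 5, 3, 16, 1, 50]
Period length = 31

31


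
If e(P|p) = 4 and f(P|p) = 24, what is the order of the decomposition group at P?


|D_P| = e * f
= 4 * 24
= 96

96


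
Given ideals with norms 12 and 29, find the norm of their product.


N(IJ) = N(I) * N(J)
= 12 * 29
= 348

348


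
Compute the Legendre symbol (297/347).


p = 347 is prime, so compute (297/347) with the reciprocity algorithm (Jacobi-symbol steps: pull out 2s via (2/n), flip via reciprocity, reduce):
  reciprocity: (297/347) -> +(347/297)
  reduce: (50/297)
  pull out 2: (2/297) = +1  (since 297 mod 8 = 1)
  reciprocity: (25/297) -> +(297/25)
  reduce: (22/25)
  pull out 2: (2/25) = +1  (since 25 mod 8 = 1)
  reciprocity: (11/25) -> +(25/11)
  reduce: (3/11)
  reciprocity: (3/11) -> -(11/3)
  reduce: (2/3)
  pull out 2: (2/3) = -1  (since 3 mod 8 = 3)
  (1/3) = 1
Product of signs = 1
(297/347) = 1

1


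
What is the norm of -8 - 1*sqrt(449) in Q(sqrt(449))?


N(a + b*sqrt(d)) = a^2 - d*b^2
= (-8)^2 - (449)*(-1)^2
= 64 - 449
= -385

-385


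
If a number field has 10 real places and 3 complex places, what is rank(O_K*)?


By Dirichlet's unit theorem:
rank = r1 + r2 - 1
= 10 + 3 - 1
= 12

12


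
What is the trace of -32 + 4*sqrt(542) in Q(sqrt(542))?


Tr(a + b*sqrt(d)) = (a + b*sqrt(d)) + (a - b*sqrt(d)) = 2a
= 2 * (-32)
= -64

-64


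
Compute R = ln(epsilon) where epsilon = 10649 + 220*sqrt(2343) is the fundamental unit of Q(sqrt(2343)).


epsilon = 10649 + 220*sqrt(2343)
= 21298.0000
R = ln(21298.0000)
= 9.9664

9.9664


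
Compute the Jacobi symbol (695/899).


Compute (695/899) via quadratic reciprocity:
  reciprocity: (695/899) -> -(899/695)
  reduce: (204/695)
  pull out 2: (2/695) = +1  (since 695 mod 8 = 7)
  pull out 2: (2/695) = +1  (since 695 mod 8 = 7)
  reciprocity: (51/695) -> -(695/51)
  reduce: (32/51)
  pull out 2: (2/51) = -1  (since 51 mod 8 = 3)
  pull out 2: (2/51) = -1  (since 51 mod 8 = 3)
  pull out 2: (2/51) = -1  (since 51 mod 8 = 3)
  pull out 2: (2/51) = -1  (since 51 mod 8 = 3)
  pull out 2: (2/51) = -1  (since 51 mod 8 = 3)
  (1/51) = 1
Product of signs = -1

-1


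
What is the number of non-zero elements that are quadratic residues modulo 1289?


For prime p, the number of non-zero quadratic residues is (p-1)/2.
= (1289-1)/2
= 644

644


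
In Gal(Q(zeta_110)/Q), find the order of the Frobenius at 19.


The Frobenius at p in Gal(Q(zeta_n)/Q) = (Z/nZ)* is the class of p, so its order is ord_110(19), the smallest k >= 1 with 19^k = 1 mod 110.
n = 110 = 2 * 5 * 11, phi(110) = 40; the order divides phi(n).
Divisors of 40: 1, 2, 4, 5, 8, 10, 20, 40
Repeated squaring mod 110: 19^1 = 19, 19^2 = 31, 19^4 = 81, 19^8 = 71, 19^16 = 91, 19^32 = 31
Test divisors in increasing order:
  k=1: 19^1 = 19 mod 110
  k=2: 19^2 = 31 mod 110
  k=4: 19^4 = 81 mod 110
  k=5: 19^5 = 81 * 19 = 109 mod 110
  k=8: 19^8 = 71 mod 110
  k=10: 19^10 = 71 * 31 = 1 mod 110  <- first divisor giving 1
Order = 10

10


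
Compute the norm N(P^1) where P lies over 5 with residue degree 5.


N(P^a) = p^(a*f)
= 5^(1*5)
= 5^5
= 3125

3125


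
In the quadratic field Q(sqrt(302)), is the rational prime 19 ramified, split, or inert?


K = Q(sqrt(302)). Since d mod 4 = 2, disc(K) = 1208.
Check p | disc: 1208 mod 19 = 11.
p does not divide disc. Compute Legendre symbol (d/p):
17^((19-1)/2) mod 19 = 1
(d/p) = 1, so p splits: (p) = P*P' with e=1, f=1, g=2.
Therefore p is split.

split


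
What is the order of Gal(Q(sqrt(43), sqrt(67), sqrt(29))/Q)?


The 3 square roots of distinct primes are multiplicatively independent over Q,
so [K:Q] = 2^3 and Gal(K/Q) is isomorphic to (Z/2Z)^3.
|Gal| = 2^3 = 8

8


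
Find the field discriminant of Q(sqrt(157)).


For K = Q(sqrt(d)) with d squarefree: disc(K) = d if d = 1 mod 4, and disc(K) = 4d if d = 2 or 3 mod 4.
Here d = 157, and d mod 4 = 1.
d = 1 mod 4 (O_K = Z[(1+sqrt(d))/2]), so disc(K) = d = 157

157


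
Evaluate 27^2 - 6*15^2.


x^2 - d*y^2
= 27^2 - 6*15^2
= 729 - 1350
= -621

-621


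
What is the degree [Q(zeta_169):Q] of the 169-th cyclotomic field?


The degree equals Euler's totient phi(169).
169 = 13^2
phi(169) = 156

156


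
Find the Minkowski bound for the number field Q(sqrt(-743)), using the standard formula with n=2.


d = -743, d mod 4 = 1, so disc(K) = d = -743; |disc(K)| = 743
Imaginary quadratic field, so n = 2, s = r2 = 1, r1 = 0
M = (n!/n^n) * (4/pi)^s * sqrt(|disc(K)|) = (2!/2^2) * (4/pi)^1 * sqrt(743)
= 0.5 * 1.273240 * 27.258026
= 17.3530

17.3530


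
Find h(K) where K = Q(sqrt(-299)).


K = Q(sqrt(-299)). d mod 4 = 1, so D = disc(K) = d = -299
h(K) equals the number of primitive reduced positive-definite forms (a, b, c) = a*x^2 + b*x*y + c*y^2 with b^2 - 4ac = D,
where reduced means |b| <= a <= c, with b >= 0 whenever |b| = a or a = c, and primitive means gcd(a, b, c) = 1.
Reduced forces 3a^2 <= |D| = 299, so 1 <= a <= 9; b must have the parity of D, and c = (b^2 - D)/(4a) must be an integer >= a.
Enumerate a = 1..9, b in [-a, a]:
  a=1: (1, 1, 75)  [1]
  a=2: none
  a=3: (3, -1, 25), (3, 1, 25)  [2]
  a=4: none
  a=5: (5, -1, 15), (5, 1, 15)  [2]
  a=6: none
  a=7: (7, -3, 11), (7, 3, 11)  [2]
  a=8: none
  a=9: (9, 5, 9)  [1]
Total reduced forms: 1 + 2 + 2 + 2 + 1 = 8
h = 8

8


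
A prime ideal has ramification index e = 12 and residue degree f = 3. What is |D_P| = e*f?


|D_P| = e * f
= 12 * 3
= 36

36


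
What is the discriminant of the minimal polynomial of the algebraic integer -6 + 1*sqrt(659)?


The element -6 + 1*sqrt(659) has minimal polynomial:
x^2 + 12*x - 623
Discriminant = (12)^2 - 4*(-623)
= 144 + 2492
= 2636

2636


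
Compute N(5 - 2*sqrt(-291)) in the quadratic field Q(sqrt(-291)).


N(a + b*sqrt(d)) = a^2 - d*b^2
= (5)^2 - (-291)*(-2)^2
= 25 + 1164
= 1189

1189


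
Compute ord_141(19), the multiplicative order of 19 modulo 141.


We want ord_141(19), the smallest k >= 1 with 19^k = 1 mod 141.
n = 141 = 3 * 47, phi(141) = 92; the order divides phi(n).
Divisors of 92: 1, 2, 4, 23, 46, 92
Repeated squaring mod 141: 19^1 = 19, 19^2 = 79, 19^4 = 37, 19^8 = 100, 19^16 = 130, 19^32 = 121, 19^64 = 118
Test divisors in increasing order:
  k=1: 19^1 = 19 mod 141
  k=2: 19^2 = 79 mod 141
  k=4: 19^4 = 37 mod 141
  k=23: 19^23 = 130 * 37 * 79 * 19 = 46 mod 141
  k=46: 19^46 = 121 * 100 * 37 * 79 = 1 mod 141  <- first divisor giving 1
Order = 46

46


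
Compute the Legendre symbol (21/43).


p = 43 is prime, so compute (21/43) with the reciprocity algorithm (Jacobi-symbol steps: pull out 2s via (2/n), flip via reciprocity, reduce):
  reciprocity: (21/43) -> +(43/21)
  reduce: (1/21)
  (1/21) = 1
Product of signs = 1
(21/43) = 1

1


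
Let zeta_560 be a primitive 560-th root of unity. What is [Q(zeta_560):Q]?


The degree equals Euler's totient phi(560).
560 = 2^4 * 5 * 7
phi(560) = 192

192


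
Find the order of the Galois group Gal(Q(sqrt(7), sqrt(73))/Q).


The 2 square roots of distinct primes are multiplicatively independent over Q,
so [K:Q] = 2^2 and Gal(K/Q) is isomorphic to (Z/2Z)^2.
|Gal| = 2^2 = 4

4


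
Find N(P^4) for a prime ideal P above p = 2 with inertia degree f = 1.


N(P^a) = p^(a*f)
= 2^(4*1)
= 2^4
= 16

16


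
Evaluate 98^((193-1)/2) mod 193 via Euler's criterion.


p = 193 is prime and the exponent is (p-1)/2 = 96, so by Euler's criterion 98^96 = (98/193) = +1 or -1 mod 193.
Compute by square-and-multiply:
  96 = 64 + 32 (binary 1100000)
  Repeated squaring mod 193: 98^1 = 98, 98^2 = 147, 98^4 = 186, 98^8 = 49, 98^16 = 85, 98^32 = 84, 98^64 = 108
  98^96 = 98^64 * 98^32 = 108 * 84 mod 193
    108 * 84 = 9072 = 1 mod 193
  98^96 = 1 mod 193
Result 1: 98 is a quadratic residue mod 193.
98^96 mod 193 = 1

1


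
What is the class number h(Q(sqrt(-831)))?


K = Q(sqrt(-831)). d mod 4 = 1, so D = disc(K) = d = -831
h(K) equals the number of primitive reduced positive-definite forms (a, b, c) = a*x^2 + b*x*y + c*y^2 with b^2 - 4ac = D,
where reduced means |b| <= a <= c, with b >= 0 whenever |b| = a or a = c, and primitive means gcd(a, b, c) = 1.
Reduced forces 3a^2 <= |D| = 831, so 1 <= a <= 16; b must have the parity of D, and c = (b^2 - D)/(4a) must be an integer >= a.
Enumerate a = 1..16, b in [-a, a]:
  a=1: (1, 1, 208)  [1]
  a=2: (2, -1, 104), (2, 1, 104)  [2]
  a=3: (3, 3, 70)  [1]
  a=4: (4, -1, 52), (4, 1, 52)  [2]
  a=5: (5, -3, 42), (5, 3, 42)  [2]
  a=6: (6, -3, 35), (6, 3, 35)  [2]
  a=7: (7, -3, 30), (7, 3, 30)  [2]
  a=8: (8, -1, 26), (8, 1, 26)  [2]
  a=9: none
  a=10: (10, -7, 22), (10, -3, 21), (10, 3, 21), (10, 7, 22)  [4]
  a=11: (11, -7, 20), (11, 7, 20)  [2]
  a=12: (12, -9, 19), (12, 9, 19)  [2]
  a=13: (13, -1, 16), (13, 1, 16)  [2]
  a=14: (14, -11, 17), (14, -3, 15), (14, 3, 15), (14, 11, 17)  [4]
  a=15..16: none
Total reduced forms: 1 + 2 + 1 + 2 + 2 + 2 + 2 + 2 + 4 + 2 + 2 + 2 + 4 = 28
h = 28

28


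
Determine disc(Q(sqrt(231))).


For K = Q(sqrt(d)) with d squarefree: disc(K) = d if d = 1 mod 4, and disc(K) = 4d if d = 2 or 3 mod 4.
Here d = 231, and d mod 4 = 3.
d = 3 mod 4, not 1 (O_K = Z[sqrt(d)]), so disc(K) = 4d = 4 * (231) = 924

924


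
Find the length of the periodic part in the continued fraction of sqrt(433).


Run the CF algorithm for sqrt(433).
a_0 = floor(sqrt(433)) = 20; set m_0=0, q_0=1.
Recurrence: m' = q*a - m,  q' = (d - m'^2)/q,  a' = floor((a_0 + m')/q').
  step 1: m=20, q=33, a=1
  step 2: m=13, q=8, a=4
  step 3: m=19, q=9, a=4
  step 4: m=17, q=16, a=2
  step 5: m=15, q=13, a=2
  step 6: m=11, q=24, a=1
  step 7: m=13, q=11, a=3
  step 8: m=20, q=3, a=13
  step 9: m=19, q=24, a=1
  step 10: m=5, q=17, a=1
  step 11: m=12, q=17, a=1
  step 12: m=5, q=24, a=1
  step 13: m=19, q=3, a=13
  step 14: m=20, q=11, a=3
  step 15: m=13, q=24, a=1
  step 16: m=11, q=13, a=2
  step 17: m=15, q=16, a=2
  step 18: m=17, q=9, a=4
  step 19: m=19, q=8, a=4
  step 20: m=13, q=33, a=1
  step 21: m=20, q=1, a=40
a_21 = 2*a_0 = 40, so the period closes here.
sqrt(433) = [20; 1, 4, 4, 2, 2, 1, 3, 13, 1, 1, 1, 1, 13, 3, 1, 2, 2, 4, 4, 1, 40]
Period length = 21

21


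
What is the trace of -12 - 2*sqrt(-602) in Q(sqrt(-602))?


Tr(a + b*sqrt(d)) = (a + b*sqrt(d)) + (a - b*sqrt(d)) = 2a
= 2 * (-12)
= -24

-24


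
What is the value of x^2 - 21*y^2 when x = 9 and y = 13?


x^2 - d*y^2
= 9^2 - 21*13^2
= 81 - 3549
= -3468

-3468


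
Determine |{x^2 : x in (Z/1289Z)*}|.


For prime p, the number of non-zero quadratic residues is (p-1)/2.
= (1289-1)/2
= 644

644


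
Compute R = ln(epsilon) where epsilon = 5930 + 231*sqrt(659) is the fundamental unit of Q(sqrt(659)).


epsilon = 5930 + 231*sqrt(659)
= 11859.9999
R = ln(11859.9999)
= 9.3809

9.3809


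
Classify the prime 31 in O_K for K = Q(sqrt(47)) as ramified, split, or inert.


K = Q(sqrt(47)). Since d mod 4 = 3, disc(K) = 188.
Check p | disc: 188 mod 31 = 2.
p does not divide disc. Compute Legendre symbol (d/p):
16^((31-1)/2) mod 31 = 1
(d/p) = 1, so p splits: (p) = P*P' with e=1, f=1, g=2.
Therefore p is split.

split


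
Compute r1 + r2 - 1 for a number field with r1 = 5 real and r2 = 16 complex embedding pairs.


By Dirichlet's unit theorem:
rank = r1 + r2 - 1
= 5 + 16 - 1
= 20

20


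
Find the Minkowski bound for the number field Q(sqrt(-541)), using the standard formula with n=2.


d = -541, d mod 4 = 3, so disc(K) = 4d = -2164; |disc(K)| = 2164
Imaginary quadratic field, so n = 2, s = r2 = 1, r1 = 0
M = (n!/n^n) * (4/pi)^s * sqrt(|disc(K)|) = (2!/2^2) * (4/pi)^1 * sqrt(2164)
= 0.5 * 1.273240 * 46.518813
= 29.6148

29.6148


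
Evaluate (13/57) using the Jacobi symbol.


Compute (13/57) via quadratic reciprocity:
  reciprocity: (13/57) -> +(57/13)
  reduce: (5/13)
  reciprocity: (5/13) -> +(13/5)
  reduce: (3/5)
  reciprocity: (3/5) -> +(5/3)
  reduce: (2/3)
  pull out 2: (2/3) = -1  (since 3 mod 8 = 3)
  (1/3) = 1
Product of signs = -1

-1


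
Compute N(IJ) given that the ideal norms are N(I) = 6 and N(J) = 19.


N(IJ) = N(I) * N(J)
= 6 * 19
= 114

114


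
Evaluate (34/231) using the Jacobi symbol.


Compute (34/231) via quadratic reciprocity:
  pull out 2: (2/231) = +1  (since 231 mod 8 = 7)
  reciprocity: (17/231) -> +(231/17)
  reduce: (10/17)
  pull out 2: (2/17) = +1  (since 17 mod 8 = 1)
  reciprocity: (5/17) -> +(17/5)
  reduce: (2/5)
  pull out 2: (2/5) = -1  (since 5 mod 8 = 5)
  (1/5) = 1
Product of signs = -1

-1


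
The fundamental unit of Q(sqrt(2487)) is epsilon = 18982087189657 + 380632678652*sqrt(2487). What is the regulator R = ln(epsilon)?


epsilon = 18982087189657 + 380632678652*sqrt(2487)
= 3.7964e+13
R = ln(3.7964e+13)
= 31.2677

31.2677


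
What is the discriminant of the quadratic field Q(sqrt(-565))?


For K = Q(sqrt(d)) with d squarefree: disc(K) = d if d = 1 mod 4, and disc(K) = 4d if d = 2 or 3 mod 4.
Here d = -565, and d mod 4 = 3.
d = 3 mod 4, not 1 (O_K = Z[sqrt(d)]), so disc(K) = 4d = 4 * (-565) = -2260

-2260


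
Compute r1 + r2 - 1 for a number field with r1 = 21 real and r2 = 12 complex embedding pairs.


By Dirichlet's unit theorem:
rank = r1 + r2 - 1
= 21 + 12 - 1
= 32

32


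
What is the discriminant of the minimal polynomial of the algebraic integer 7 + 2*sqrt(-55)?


The element 7 + 2*sqrt(-55) has minimal polynomial:
x^2 - 14*x + 269
Discriminant = (-14)^2 - 4*(269)
= 196 - 1076
= -880

-880


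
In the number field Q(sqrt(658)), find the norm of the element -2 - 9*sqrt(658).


N(a + b*sqrt(d)) = a^2 - d*b^2
= (-2)^2 - (658)*(-9)^2
= 4 - 53298
= -53294

-53294


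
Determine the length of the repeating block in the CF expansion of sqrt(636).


Run the CF algorithm for sqrt(636).
a_0 = floor(sqrt(636)) = 25; set m_0=0, q_0=1.
Recurrence: m' = q*a - m,  q' = (d - m'^2)/q,  a' = floor((a_0 + m')/q').
  step 1: m=25, q=11, a=4
  step 2: m=19, q=25, a=1
  step 3: m=6, q=24, a=1
  step 4: m=18, q=13, a=3
  step 5: m=21, q=15, a=3
  step 6: m=24, q=4, a=12
  step 7: m=24, q=15, a=3
  step 8: m=21, q=13, a=3
  step 9: m=18, q=24, a=1
  step 10: m=6, q=25, a=1
  step 11: m=19, q=11, a=4
  step 12: m=25, q=1, a=50
a_12 = 2*a_0 = 50, so the period closes here.
sqrt(636) = [25; 4, 1, 1, 3, 3, 12, 3, 3, 1, 1, 4, 50]
Period length = 12

12


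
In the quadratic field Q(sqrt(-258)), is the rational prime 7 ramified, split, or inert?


K = Q(sqrt(-258)). Since d mod 4 = 2, disc(K) = -1032.
Check p | disc: -1032 mod 7 = 4.
p does not divide disc. Compute Legendre symbol (d/p):
1^((7-1)/2) mod 7 = 1
(d/p) = 1, so p splits: (p) = P*P' with e=1, f=1, g=2.
Therefore p is split.

split


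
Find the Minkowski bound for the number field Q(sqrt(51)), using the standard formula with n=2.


d = 51, d mod 4 = 3, so disc(K) = 4d = 204; |disc(K)| = 204
Real quadratic field, so n = 2, s = r2 = 0, r1 = 2
M = (n!/n^n) * (4/pi)^s * sqrt(|disc(K)|) = (2!/2^2) * (4/pi)^0 * sqrt(204)
= 0.5 * 1.000000 * 14.282857
= 7.1414

7.1414


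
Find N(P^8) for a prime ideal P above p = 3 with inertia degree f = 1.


N(P^a) = p^(a*f)
= 3^(8*1)
= 3^8
= 6561

6561


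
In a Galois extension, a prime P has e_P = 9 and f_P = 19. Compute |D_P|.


|D_P| = e * f
= 9 * 19
= 171

171


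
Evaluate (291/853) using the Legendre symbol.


p = 853 is prime, so compute (291/853) with the reciprocity algorithm (Jacobi-symbol steps: pull out 2s via (2/n), flip via reciprocity, reduce):
  reciprocity: (291/853) -> +(853/291)
  reduce: (271/291)
  reciprocity: (271/291) -> -(291/271)
  reduce: (20/271)
  pull out 2: (2/271) = +1  (since 271 mod 8 = 7)
  pull out 2: (2/271) = +1  (since 271 mod 8 = 7)
  reciprocity: (5/271) -> +(271/5)
  reduce: (1/5)
  (1/5) = 1
Product of signs = -1
(291/853) = -1

-1


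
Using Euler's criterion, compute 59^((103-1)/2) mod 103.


p = 103 is prime and the exponent is (p-1)/2 = 51, so by Euler's criterion 59^51 = (59/103) = +1 or -1 mod 103.
Compute by square-and-multiply:
  51 = 32 + 16 + 2 + 1 (binary 110011)
  Repeated squaring mod 103: 59^1 = 59, 59^2 = 82, 59^4 = 29, 59^8 = 17, 59^16 = 83, 59^32 = 91
  59^51 = 59^32 * 59^16 * 59^2 * 59^1 = 91 * 83 * 82 * 59 mod 103
    91 * 83 = 7553 = 34 mod 103
    34 * 82 = 2788 = 7 mod 103
    7 * 59 = 413 = 1 mod 103
  59^51 = 1 mod 103
Result 1: 59 is a quadratic residue mod 103.
59^51 mod 103 = 1

1


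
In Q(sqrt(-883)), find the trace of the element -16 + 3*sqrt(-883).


Tr(a + b*sqrt(d)) = (a + b*sqrt(d)) + (a - b*sqrt(d)) = 2a
= 2 * (-16)
= -32

-32


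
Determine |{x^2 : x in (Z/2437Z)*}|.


For prime p, the number of non-zero quadratic residues is (p-1)/2.
= (2437-1)/2
= 1218

1218


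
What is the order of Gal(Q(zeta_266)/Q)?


|Gal(Q(zeta_266)/Q)| = phi(266)
= 108

108


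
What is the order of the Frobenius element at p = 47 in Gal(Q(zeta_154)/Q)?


The Frobenius at p in Gal(Q(zeta_n)/Q) = (Z/nZ)* is the class of p, so its order is ord_154(47), the smallest k >= 1 with 47^k = 1 mod 154.
n = 154 = 2 * 7 * 11, phi(154) = 60; the order divides phi(n).
Divisors of 60: 1, 2, 3, 4, 5, 6, 10, 12, 15, 20, 30, 60
Repeated squaring mod 154: 47^1 = 47, 47^2 = 53, 47^4 = 37, 47^8 = 137, 47^16 = 135, 47^32 = 53
Test divisors in increasing order:
  k=1: 47^1 = 47 mod 154
  k=2: 47^2 = 53 mod 154
  k=3: 47^3 = 53 * 47 = 27 mod 154
  k=4: 47^4 = 37 mod 154
  k=5: 47^5 = 37 * 47 = 45 mod 154
  k=6: 47^6 = 37 * 53 = 113 mod 154
  k=10: 47^10 = 137 * 53 = 23 mod 154
  k=12: 47^12 = 137 * 37 = 141 mod 154
  k=15: 47^15 = 137 * 37 * 53 * 47 = 111 mod 154
  k=20: 47^20 = 135 * 37 = 67 mod 154
  k=30: 47^30 = 135 * 137 * 37 * 53 = 1 mod 154  <- first divisor giving 1
Order = 30

30


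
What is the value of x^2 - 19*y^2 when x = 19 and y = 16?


x^2 - d*y^2
= 19^2 - 19*16^2
= 361 - 4864
= -4503

-4503


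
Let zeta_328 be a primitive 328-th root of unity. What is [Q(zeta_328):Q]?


The degree equals Euler's totient phi(328).
328 = 2^3 * 41
phi(328) = 160

160


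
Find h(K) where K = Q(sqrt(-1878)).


K = Q(sqrt(-1878)). d mod 4 = 2, so D = disc(K) = 4d = -7512
h(K) equals the number of primitive reduced positive-definite forms (a, b, c) = a*x^2 + b*x*y + c*y^2 with b^2 - 4ac = D,
where reduced means |b| <= a <= c, with b >= 0 whenever |b| = a or a = c, and primitive means gcd(a, b, c) = 1.
Reduced forces 3a^2 <= |D| = 7512, so 1 <= a <= 50; b must have the parity of D, and c = (b^2 - D)/(4a) must be an integer >= a.
Enumerate a = 1..50, b in [-a, a]:
  a=1: (1, 0, 1878)  [1]
  a=2: (2, 0, 939)  [1]
  a=3: (3, 0, 626)  [1]
  a=4..5: none
  a=6: (6, 0, 313)  [1]
  a=7..10: none
  a=11: (11, -10, 173), (11, 10, 173)  [2]
  a=12..16: none
  a=17: (17, -6, 111), (17, 6, 111)  [2]
  a=18..21: none
  a=22: (22, -12, 87), (22, 12, 87)  [2]
  a=23: (23, -20, 86), (23, 20, 86)  [2]
  a=24..28: none
  a=29: (29, -12, 66), (29, 12, 66)  [2]
  a=30..32: none
  a=33: (33, -12, 58), (33, 12, 58)  [2]
  a=34: (34, -28, 61), (34, 28, 61)  [2]
  a=35..36: none
  a=37: (37, -6, 51), (37, 6, 51)  [2]
  a=38..40: none
  a=41: (41, -14, 47), (41, 14, 47)  [2]
  a=42: none
  a=43: (43, -20, 46), (43, 20, 46)  [2]
  a=44..50: none
Total reduced forms: 1 + 1 + 1 + 1 + 2 + 2 + 2 + 2 + 2 + 2 + 2 + 2 + 2 + 2 = 24
h = 24

24


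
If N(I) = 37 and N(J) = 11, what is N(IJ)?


N(IJ) = N(I) * N(J)
= 37 * 11
= 407

407


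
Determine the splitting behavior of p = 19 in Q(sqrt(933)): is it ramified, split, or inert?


K = Q(sqrt(933)). Since d mod 4 = 1, disc(K) = 933.
Check p | disc: 933 mod 19 = 2.
p does not divide disc. Compute Legendre symbol (d/p):
2^((19-1)/2) mod 19 = -1
(d/p) = -1, so p is inert: (p) stays prime with e=1, f=2, g=1.
Therefore p is inert.

inert


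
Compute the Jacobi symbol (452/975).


Compute (452/975) via quadratic reciprocity:
  pull out 2: (2/975) = +1  (since 975 mod 8 = 7)
  pull out 2: (2/975) = +1  (since 975 mod 8 = 7)
  reciprocity: (113/975) -> +(975/113)
  reduce: (71/113)
  reciprocity: (71/113) -> +(113/71)
  reduce: (42/71)
  pull out 2: (2/71) = +1  (since 71 mod 8 = 7)
  reciprocity: (21/71) -> +(71/21)
  reduce: (8/21)
  pull out 2: (2/21) = -1  (since 21 mod 8 = 5)
  pull out 2: (2/21) = -1  (since 21 mod 8 = 5)
  pull out 2: (2/21) = -1  (since 21 mod 8 = 5)
  (1/21) = 1
Product of signs = -1

-1


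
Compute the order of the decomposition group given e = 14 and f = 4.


|D_P| = e * f
= 14 * 4
= 56

56


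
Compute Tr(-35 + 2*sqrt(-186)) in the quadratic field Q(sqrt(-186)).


Tr(a + b*sqrt(d)) = (a + b*sqrt(d)) + (a - b*sqrt(d)) = 2a
= 2 * (-35)
= -70

-70


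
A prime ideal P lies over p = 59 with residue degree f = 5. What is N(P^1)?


N(P^a) = p^(a*f)
= 59^(1*5)
= 59^5
= 714924299

714924299


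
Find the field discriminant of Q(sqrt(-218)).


For K = Q(sqrt(d)) with d squarefree: disc(K) = d if d = 1 mod 4, and disc(K) = 4d if d = 2 or 3 mod 4.
Here d = -218, and d mod 4 = 2.
d = 2 mod 4, not 1 (O_K = Z[sqrt(d)]), so disc(K) = 4d = 4 * (-218) = -872

-872


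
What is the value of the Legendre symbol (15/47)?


p = 47 is prime, so compute (15/47) with the reciprocity algorithm (Jacobi-symbol steps: pull out 2s via (2/n), flip via reciprocity, reduce):
  reciprocity: (15/47) -> -(47/15)
  reduce: (2/15)
  pull out 2: (2/15) = +1  (since 15 mod 8 = 7)
  (1/15) = 1
Product of signs = -1
(15/47) = -1

-1


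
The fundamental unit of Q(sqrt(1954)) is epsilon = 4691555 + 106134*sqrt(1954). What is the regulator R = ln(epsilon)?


epsilon = 4691555 + 106134*sqrt(1954)
= 9.3831e+06
R = ln(9.3831e+06)
= 16.0544

16.0544


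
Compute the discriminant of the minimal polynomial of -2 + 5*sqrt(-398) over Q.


The element -2 + 5*sqrt(-398) has minimal polynomial:
x^2 + 4*x + 9954
Discriminant = (4)^2 - 4*(9954)
= 16 - 39816
= -39800

-39800


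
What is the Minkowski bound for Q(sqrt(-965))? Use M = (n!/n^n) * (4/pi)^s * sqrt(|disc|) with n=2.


d = -965, d mod 4 = 3, so disc(K) = 4d = -3860; |disc(K)| = 3860
Imaginary quadratic field, so n = 2, s = r2 = 1, r1 = 0
M = (n!/n^n) * (4/pi)^s * sqrt(|disc(K)|) = (2!/2^2) * (4/pi)^1 * sqrt(3860)
= 0.5 * 1.273240 * 62.128898
= 39.5525

39.5525


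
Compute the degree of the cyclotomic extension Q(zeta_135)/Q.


The degree equals Euler's totient phi(135).
135 = 3^3 * 5
phi(135) = 72

72


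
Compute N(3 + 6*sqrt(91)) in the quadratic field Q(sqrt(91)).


N(a + b*sqrt(d)) = a^2 - d*b^2
= (3)^2 - (91)*(6)^2
= 9 - 3276
= -3267

-3267


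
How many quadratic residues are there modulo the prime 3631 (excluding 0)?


For prime p, the number of non-zero quadratic residues is (p-1)/2.
= (3631-1)/2
= 1815

1815


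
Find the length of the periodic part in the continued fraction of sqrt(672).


Run the CF algorithm for sqrt(672).
a_0 = floor(sqrt(672)) = 25; set m_0=0, q_0=1.
Recurrence: m' = q*a - m,  q' = (d - m'^2)/q,  a' = floor((a_0 + m')/q').
  step 1: m=25, q=47, a=1
  step 2: m=22, q=4, a=11
  step 3: m=22, q=47, a=1
  step 4: m=25, q=1, a=50
a_4 = 2*a_0 = 50, so the period closes here.
sqrt(672) = [25; 1, 11, 1, 50]
Period length = 4

4


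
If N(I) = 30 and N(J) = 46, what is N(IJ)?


N(IJ) = N(I) * N(J)
= 30 * 46
= 1380

1380


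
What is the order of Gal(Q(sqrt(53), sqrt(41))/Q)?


The 2 square roots of distinct primes are multiplicatively independent over Q,
so [K:Q] = 2^2 and Gal(K/Q) is isomorphic to (Z/2Z)^2.
|Gal| = 2^2 = 4

4


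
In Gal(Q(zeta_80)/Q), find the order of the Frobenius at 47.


The Frobenius at p in Gal(Q(zeta_n)/Q) = (Z/nZ)* is the class of p, so its order is ord_80(47), the smallest k >= 1 with 47^k = 1 mod 80.
n = 80 = 2^4 * 5, phi(80) = 32; the order divides phi(n).
Divisors of 32: 1, 2, 4, 8, 16, 32
Repeated squaring mod 80: 47^1 = 47, 47^2 = 49, 47^4 = 1, 47^8 = 1, 47^16 = 1, 47^32 = 1
Test divisors in increasing order:
  k=1: 47^1 = 47 mod 80
  k=2: 47^2 = 49 mod 80
  k=4: 47^4 = 1 mod 80  <- first divisor giving 1
Order = 4

4


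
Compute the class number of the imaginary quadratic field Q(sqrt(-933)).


K = Q(sqrt(-933)). d mod 4 = 3, so D = disc(K) = 4d = -3732
h(K) equals the number of primitive reduced positive-definite forms (a, b, c) = a*x^2 + b*x*y + c*y^2 with b^2 - 4ac = D,
where reduced means |b| <= a <= c, with b >= 0 whenever |b| = a or a = c, and primitive means gcd(a, b, c) = 1.
Reduced forces 3a^2 <= |D| = 3732, so 1 <= a <= 35; b must have the parity of D, and c = (b^2 - D)/(4a) must be an integer >= a.
Enumerate a = 1..35, b in [-a, a]:
  a=1: (1, 0, 933)  [1]
  a=2: (2, 2, 467)  [1]
  a=3: (3, 0, 311)  [1]
  a=4..5: none
  a=6: (6, 6, 157)  [1]
  a=7..12: none
  a=13: (13, -8, 73), (13, 8, 73)  [2]
  a=14..16: none
  a=17: (17, -12, 57), (17, 12, 57)  [2]
  a=18: none
  a=19: (19, -12, 51), (19, 12, 51)  [2]
  a=20..25: none
  a=26: (26, -18, 39), (26, 18, 39)  [2]
  a=27..28: none
  a=29: (29, -26, 38), (29, 26, 38)  [2]
  a=30: none
  a=31: (31, -22, 34), (31, 22, 34)  [2]
  a=32..35: none
Total reduced forms: 1 + 1 + 1 + 1 + 2 + 2 + 2 + 2 + 2 + 2 = 16
h = 16

16


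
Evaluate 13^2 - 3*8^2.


x^2 - d*y^2
= 13^2 - 3*8^2
= 169 - 192
= -23

-23


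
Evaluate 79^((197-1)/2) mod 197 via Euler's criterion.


p = 197 is prime and the exponent is (p-1)/2 = 98, so by Euler's criterion 79^98 = (79/197) = +1 or -1 mod 197.
Compute by square-and-multiply:
  98 = 64 + 32 + 2 (binary 1100010)
  Repeated squaring mod 197: 79^1 = 79, 79^2 = 134, 79^4 = 29, 79^8 = 53, 79^16 = 51, 79^32 = 40, 79^64 = 24
  79^98 = 79^64 * 79^32 * 79^2 = 24 * 40 * 134 mod 197
    24 * 40 = 960 = 172 mod 197
    172 * 134 = 23048 = 196 mod 197
  79^98 = 196 mod 197
Result 196 = p - 1 = -1 mod 197: 79 is a quadratic non-residue mod 197. As a residue in [0, p-1] the value is 196.
79^98 mod 197 = 196

196


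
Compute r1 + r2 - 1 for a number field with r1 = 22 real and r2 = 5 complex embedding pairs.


By Dirichlet's unit theorem:
rank = r1 + r2 - 1
= 22 + 5 - 1
= 26

26


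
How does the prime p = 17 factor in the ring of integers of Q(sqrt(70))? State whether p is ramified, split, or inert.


K = Q(sqrt(70)). Since d mod 4 = 2, disc(K) = 280.
Check p | disc: 280 mod 17 = 8.
p does not divide disc. Compute Legendre symbol (d/p):
2^((17-1)/2) mod 17 = 1
(d/p) = 1, so p splits: (p) = P*P' with e=1, f=1, g=2.
Therefore p is split.

split


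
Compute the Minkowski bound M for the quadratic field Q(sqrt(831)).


d = 831, d mod 4 = 3, so disc(K) = 4d = 3324; |disc(K)| = 3324
Real quadratic field, so n = 2, s = r2 = 0, r1 = 2
M = (n!/n^n) * (4/pi)^s * sqrt(|disc(K)|) = (2!/2^2) * (4/pi)^0 * sqrt(3324)
= 0.5 * 1.000000 * 57.654141
= 28.8271

28.8271


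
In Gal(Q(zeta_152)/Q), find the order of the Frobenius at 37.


The Frobenius at p in Gal(Q(zeta_n)/Q) = (Z/nZ)* is the class of p, so its order is ord_152(37), the smallest k >= 1 with 37^k = 1 mod 152.
n = 152 = 2^3 * 19, phi(152) = 72; the order divides phi(n).
Divisors of 72: 1, 2, 3, 4, 6, 8, 9, 12, 18, 24, 36, 72
Repeated squaring mod 152: 37^1 = 37, 37^2 = 1, 37^4 = 1, 37^8 = 1, 37^16 = 1, 37^32 = 1, 37^64 = 1
Test divisors in increasing order:
  k=1: 37^1 = 37 mod 152
  k=2: 37^2 = 1 mod 152  <- first divisor giving 1
Order = 2

2


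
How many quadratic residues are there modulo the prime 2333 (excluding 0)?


For prime p, the number of non-zero quadratic residues is (p-1)/2.
= (2333-1)/2
= 1166

1166


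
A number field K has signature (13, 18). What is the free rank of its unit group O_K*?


By Dirichlet's unit theorem:
rank = r1 + r2 - 1
= 13 + 18 - 1
= 30

30


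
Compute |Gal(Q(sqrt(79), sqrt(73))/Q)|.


The 2 square roots of distinct primes are multiplicatively independent over Q,
so [K:Q] = 2^2 and Gal(K/Q) is isomorphic to (Z/2Z)^2.
|Gal| = 2^2 = 4

4


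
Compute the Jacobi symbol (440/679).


Compute (440/679) via quadratic reciprocity:
  pull out 2: (2/679) = +1  (since 679 mod 8 = 7)
  pull out 2: (2/679) = +1  (since 679 mod 8 = 7)
  pull out 2: (2/679) = +1  (since 679 mod 8 = 7)
  reciprocity: (55/679) -> -(679/55)
  reduce: (19/55)
  reciprocity: (19/55) -> -(55/19)
  reduce: (17/19)
  reciprocity: (17/19) -> +(19/17)
  reduce: (2/17)
  pull out 2: (2/17) = +1  (since 17 mod 8 = 1)
  (1/17) = 1
Product of signs = 1

1


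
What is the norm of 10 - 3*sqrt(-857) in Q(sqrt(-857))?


N(a + b*sqrt(d)) = a^2 - d*b^2
= (10)^2 - (-857)*(-3)^2
= 100 + 7713
= 7813

7813


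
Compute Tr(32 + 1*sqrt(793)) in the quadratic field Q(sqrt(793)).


Tr(a + b*sqrt(d)) = (a + b*sqrt(d)) + (a - b*sqrt(d)) = 2a
= 2 * (32)
= 64

64


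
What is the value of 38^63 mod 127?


p = 127 is prime and the exponent is (p-1)/2 = 63, so by Euler's criterion 38^63 = (38/127) = +1 or -1 mod 127.
Compute by square-and-multiply:
  63 = 32 + 16 + 8 + 4 + 2 + 1 (binary 111111)
  Repeated squaring mod 127: 38^1 = 38, 38^2 = 47, 38^4 = 50, 38^8 = 87, 38^16 = 76, 38^32 = 61
  38^63 = 38^32 * 38^16 * 38^8 * 38^4 * 38^2 * 38^1 = 61 * 76 * 87 * 50 * 47 * 38 mod 127
    61 * 76 = 4636 = 64 mod 127
    64 * 87 = 5568 = 107 mod 127
    107 * 50 = 5350 = 16 mod 127
    16 * 47 = 752 = 117 mod 127
    117 * 38 = 4446 = 1 mod 127
  38^63 = 1 mod 127
Result 1: 38 is a quadratic residue mod 127.
38^63 mod 127 = 1

1


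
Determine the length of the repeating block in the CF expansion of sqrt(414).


Run the CF algorithm for sqrt(414).
a_0 = floor(sqrt(414)) = 20; set m_0=0, q_0=1.
Recurrence: m' = q*a - m,  q' = (d - m'^2)/q,  a' = floor((a_0 + m')/q').
  step 1: m=20, q=14, a=2
  step 2: m=8, q=25, a=1
  step 3: m=17, q=5, a=7
  step 4: m=18, q=18, a=2
  step 5: m=18, q=5, a=7
  step 6: m=17, q=25, a=1
  step 7: m=8, q=14, a=2
  step 8: m=20, q=1, a=40
a_8 = 2*a_0 = 40, so the period closes here.
sqrt(414) = [20; 2, 1, 7, 2, 7, 1, 2, 40]
Period length = 8

8


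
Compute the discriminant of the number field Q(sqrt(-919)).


For K = Q(sqrt(d)) with d squarefree: disc(K) = d if d = 1 mod 4, and disc(K) = 4d if d = 2 or 3 mod 4.
Here d = -919, and d mod 4 = 1.
d = 1 mod 4 (O_K = Z[(1+sqrt(d))/2]), so disc(K) = d = -919

-919


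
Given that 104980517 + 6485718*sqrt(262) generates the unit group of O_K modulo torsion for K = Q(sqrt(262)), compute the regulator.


epsilon = 104980517 + 6485718*sqrt(262)
= 2.0996e+08
R = ln(2.0996e+08)
= 19.1624

19.1624


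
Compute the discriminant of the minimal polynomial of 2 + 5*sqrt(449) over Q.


The element 2 + 5*sqrt(449) has minimal polynomial:
x^2 - 4*x - 11221
Discriminant = (-4)^2 - 4*(-11221)
= 16 + 44884
= 44900

44900


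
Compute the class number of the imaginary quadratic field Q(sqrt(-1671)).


K = Q(sqrt(-1671)). d mod 4 = 1, so D = disc(K) = d = -1671
h(K) equals the number of primitive reduced positive-definite forms (a, b, c) = a*x^2 + b*x*y + c*y^2 with b^2 - 4ac = D,
where reduced means |b| <= a <= c, with b >= 0 whenever |b| = a or a = c, and primitive means gcd(a, b, c) = 1.
Reduced forces 3a^2 <= |D| = 1671, so 1 <= a <= 23; b must have the parity of D, and c = (b^2 - D)/(4a) must be an integer >= a.
Enumerate a = 1..23, b in [-a, a]:
  a=1: (1, 1, 418)  [1]
  a=2: (2, -1, 209), (2, 1, 209)  [2]
  a=3: (3, 3, 140)  [1]
  a=4: (4, -3, 105), (4, 3, 105)  [2]
  a=5: (5, -3, 84), (5, 3, 84)  [2]
  a=6: (6, -3, 70), (6, 3, 70)  [2]
  a=7: (7, -3, 60), (7, 3, 60)  [2]
  a=8: (8, -5, 53), (8, 5, 53)  [2]
  a=9: none
  a=10: (10, -7, 43), (10, -3, 42), (10, 3, 42), (10, 7, 43)  [4]
  a=11: (11, -1, 38), (11, 1, 38)  [2]
  a=12: (12, -3, 35), (12, 3, 35)  [2]
  a=13: none
  a=14: (14, -11, 32), (14, -3, 30), (14, 3, 30), (14, 11, 32)  [4]
  a=15: (15, -3, 28), (15, 3, 28)  [2]
  a=16: (16, -11, 28), (16, 11, 28)  [2]
  a=17..18: none
  a=19: (19, -1, 22), (19, 1, 22)  [2]
  a=20: (20, -13, 23), (20, -3, 21), (20, 3, 21), (20, 13, 23)  [4]
  a=21: none
  a=22: (22, -21, 24), (22, 21, 24)  [2]
  a=23: none
Total reduced forms: 1 + 2 + 1 + 2 + 2 + 2 + 2 + 2 + 4 + 2 + 2 + 4 + 2 + 2 + 2 + 4 + 2 = 38
h = 38

38
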